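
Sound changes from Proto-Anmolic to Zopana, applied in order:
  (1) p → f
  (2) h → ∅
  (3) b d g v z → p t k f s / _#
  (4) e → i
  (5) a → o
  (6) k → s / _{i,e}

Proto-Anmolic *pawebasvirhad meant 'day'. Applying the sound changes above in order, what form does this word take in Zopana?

Zopana: *pawebasvirhad
  pawebasvirhad → fawebasvirhad   [unconditioned shift]
  fawebasvirhad → fawebasvirad   [h-loss]
  fawebasvirad → fawebasvirat   [final devoicing]
  fawebasvirat → fawibasvirat   [vowel merger]
  fawibasvirat → fowibosvirot   [vowel merger]
  fowibosvirot (rule 6 does not apply)
  giving Zopana fowibosvirot.

fowibosvirot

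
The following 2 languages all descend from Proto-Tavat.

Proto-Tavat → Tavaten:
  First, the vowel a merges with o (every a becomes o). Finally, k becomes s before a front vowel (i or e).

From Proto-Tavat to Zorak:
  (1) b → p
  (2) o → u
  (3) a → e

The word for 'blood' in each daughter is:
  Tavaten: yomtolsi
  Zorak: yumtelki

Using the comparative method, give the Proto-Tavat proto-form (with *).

*yomtalki

Position 7: Tavaten has s, Zorak has k. Zorak preserves k here (none of its changes turn any other segment into k), so the proto-segment is *k.
Position 2: Tavaten has o, Zorak has u. Taking the neighbouring segments as reconstructed: Tavaten o could go back to *a or *o; Zorak u could go back to *o or *u — the one source consistent with every daughter is *o.
This points to *yomtalki. Verify forward in each daughter:
Tavaten: *yomtalki
  yomtalki → yomtolki   [vowel merger]
  yomtolki → yomtolsi   [palatalisation]
  giving Tavaten yomtolsi.
Zorak: *yomtalki > yumtalki > yumtelki  (by vowel merger, vowel merger)
Only *yomtalki yields all of Tavaten yomtolsi, Zorak yumtelki.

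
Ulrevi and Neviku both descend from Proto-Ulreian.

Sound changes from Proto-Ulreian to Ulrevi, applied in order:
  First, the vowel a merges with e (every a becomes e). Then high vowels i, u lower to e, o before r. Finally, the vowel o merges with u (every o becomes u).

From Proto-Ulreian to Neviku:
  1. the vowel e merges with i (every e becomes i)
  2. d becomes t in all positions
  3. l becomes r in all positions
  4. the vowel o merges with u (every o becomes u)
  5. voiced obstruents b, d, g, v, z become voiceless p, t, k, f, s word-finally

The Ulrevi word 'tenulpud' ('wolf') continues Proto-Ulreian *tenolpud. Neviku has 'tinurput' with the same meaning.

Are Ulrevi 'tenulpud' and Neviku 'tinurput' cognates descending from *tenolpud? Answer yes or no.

yes

Derive the expected Neviku reflex of *tenolpud:
Neviku: *tenolpud > tinolpud > tinolput > tinorput > tinurput  (by vowel merger, unconditioned shift, unconditioned shift, vowel merger)
Neviku 'tinurput' matches the regular reflex exactly, so the pair is cognate.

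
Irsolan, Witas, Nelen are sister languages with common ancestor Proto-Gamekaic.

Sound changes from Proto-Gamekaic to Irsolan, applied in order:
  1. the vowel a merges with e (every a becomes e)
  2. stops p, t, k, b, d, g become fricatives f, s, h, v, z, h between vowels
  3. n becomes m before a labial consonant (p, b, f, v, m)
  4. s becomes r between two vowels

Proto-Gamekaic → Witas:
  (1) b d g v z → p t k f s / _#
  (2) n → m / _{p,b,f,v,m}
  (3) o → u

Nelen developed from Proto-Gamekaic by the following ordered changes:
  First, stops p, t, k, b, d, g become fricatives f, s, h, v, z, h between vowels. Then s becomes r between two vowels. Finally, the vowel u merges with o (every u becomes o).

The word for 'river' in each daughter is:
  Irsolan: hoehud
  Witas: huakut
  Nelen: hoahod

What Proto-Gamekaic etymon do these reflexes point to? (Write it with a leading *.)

Position 6: Irsolan has d, Witas has t, Nelen has d. Irsolan preserves d here (none of its changes turn any other segment into d), so the proto-segment is *d.
Position 5: Irsolan has u, Witas has u, Nelen has o. Irsolan preserves u here (none of its changes turn any other segment into u), so the proto-segment is *u.
Position 4: Irsolan has h, Witas has k, Nelen has h. Taking the neighbouring segments as reconstructed: Irsolan h could go back to *k or *g or *h; Witas k can only go back to *k; Nelen h could go back to *k or *g or *h — the one source consistent with every daughter is *k.
This points to *hoakud. Verify forward in each daughter:
Irsolan: start from *hoakud.
  rule 1 (vowel merger): hoakud → hoekud
  rule 2 (intervocalic lenition): hoekud → hoehud
  rule 3: no change — hoehud
  rule 4: no change — hoehud
  ⇒ Irsolan hoehud
Witas: *hoakud > hoakut > huakut  (by final devoicing, vowel merger)
Nelen: *hoakud
  hoakud → hoahud   [intervocalic lenition]
  hoahud (rule 2 does not apply)
  hoahud → hoahod   [vowel merger]
  giving Nelen hoahod.
No other proto-form is consistent with every reflex, so the reconstruction is *hoakud.

*hoakud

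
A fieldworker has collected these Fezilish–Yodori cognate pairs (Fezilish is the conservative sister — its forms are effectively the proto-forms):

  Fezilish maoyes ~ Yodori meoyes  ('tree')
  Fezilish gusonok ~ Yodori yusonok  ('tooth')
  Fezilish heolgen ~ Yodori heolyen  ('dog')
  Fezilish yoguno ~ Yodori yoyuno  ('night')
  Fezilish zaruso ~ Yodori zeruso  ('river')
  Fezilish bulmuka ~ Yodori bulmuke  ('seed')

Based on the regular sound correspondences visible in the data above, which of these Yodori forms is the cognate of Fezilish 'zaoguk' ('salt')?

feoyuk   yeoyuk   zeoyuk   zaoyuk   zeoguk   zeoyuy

zeoyuk

maoyes ~ meoyes — Fezilish a corresponds to Yodori e after a consonant, before a back vowel.
yoguno ~ yoyuno — Fezilish g corresponds to Yodori y between vowels (before a back vowel).
Applying these to Fezilish 'zaoguk':
  zaoguk → zeoguk   (a→e after a consonant, before a back vowel)
  zeoguk → zeoyuk   (g→y between vowels (before a back vowel))
So the Yodori cognate is 'zeoyuk'.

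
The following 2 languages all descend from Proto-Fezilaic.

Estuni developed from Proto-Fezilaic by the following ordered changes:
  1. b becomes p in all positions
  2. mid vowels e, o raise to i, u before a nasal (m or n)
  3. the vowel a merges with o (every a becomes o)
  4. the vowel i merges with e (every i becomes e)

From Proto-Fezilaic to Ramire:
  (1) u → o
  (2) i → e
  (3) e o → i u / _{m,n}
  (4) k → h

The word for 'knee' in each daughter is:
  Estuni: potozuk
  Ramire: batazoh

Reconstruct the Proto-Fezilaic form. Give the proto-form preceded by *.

Position 4: Estuni has o, Ramire has a. Ramire preserves a here (none of its changes turn any other segment into a), so the proto-segment is *a.
Position 2: Estuni has o, Ramire has a. Ramire preserves a here (none of its changes turn any other segment into a), so the proto-segment is *a.
Verify the candidate proto-form against each daughter:
Estuni: start from *batazuk.
  rule 1 (unconditioned shift): batazuk → patazuk
  rule 2: no change — patazuk
  rule 3 (vowel merger): patazuk → potozuk
  rule 4: no change — potozuk
  ⇒ Estuni potozuk
Ramire: *batazuk > batazok > batazoh  (by vowel merger, unconditioned shift)
No other proto-form is consistent with every reflex, so the reconstruction is *batazuk.

*batazuk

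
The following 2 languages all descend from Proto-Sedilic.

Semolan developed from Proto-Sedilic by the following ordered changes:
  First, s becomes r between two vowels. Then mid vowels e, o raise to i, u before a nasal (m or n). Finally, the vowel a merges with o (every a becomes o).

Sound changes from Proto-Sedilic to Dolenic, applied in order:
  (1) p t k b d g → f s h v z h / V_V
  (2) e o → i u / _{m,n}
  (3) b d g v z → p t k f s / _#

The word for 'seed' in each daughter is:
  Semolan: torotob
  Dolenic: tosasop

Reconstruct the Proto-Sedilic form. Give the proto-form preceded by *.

Position 5: Semolan has t, Dolenic has s. Semolan preserves t here (none of its changes turn any other segment into t), so the proto-segment is *t.
Position 4: Semolan has o, Dolenic has a. Dolenic preserves a here (none of its changes turn any other segment into a), so the proto-segment is *a.
Position 3: Semolan has r, Dolenic has s. Taking the neighbouring segments as reconstructed: Semolan r could go back to *s or *r; Dolenic s could go back to *t or *s — the one source consistent with every daughter is *s.
This points to *tosatob. Verify forward in each daughter:
Semolan: *tosatob > toratob > torotob  (by rhotacism, vowel merger)
Dolenic: *tosatob > tosasob > tosasop  (by intervocalic lenition, final devoicing)
No other proto-form is consistent with every reflex, so the reconstruction is *tosatob.

*tosatob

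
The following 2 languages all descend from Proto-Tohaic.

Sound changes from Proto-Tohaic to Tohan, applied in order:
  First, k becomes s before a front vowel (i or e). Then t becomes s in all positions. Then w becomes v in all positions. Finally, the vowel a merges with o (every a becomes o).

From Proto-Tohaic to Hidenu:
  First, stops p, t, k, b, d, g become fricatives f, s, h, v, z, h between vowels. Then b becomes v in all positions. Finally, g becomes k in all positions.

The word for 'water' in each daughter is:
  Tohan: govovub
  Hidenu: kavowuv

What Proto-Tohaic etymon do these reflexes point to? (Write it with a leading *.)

Position 2: Tohan has o, Hidenu has a. Hidenu preserves a here (none of its changes turn any other segment into a), so the proto-segment is *a.
Position 1: Tohan has g, Hidenu has k. Tohan preserves g here (none of its changes turn any other segment into g), so the proto-segment is *g.
This points to *gavowub. Verify forward in each daughter:
Tohan: start from *gavowub.
  rule 1: no change — gavowub
  rule 2: no change — gavowub
  rule 3 (unconditioned shift): gavowub → gavovub
  rule 4 (vowel merger): gavovub → govovub
  ⇒ Tohan govovub
Hidenu: start from *gavowub.
  rule 1: no change — gavowub
  rule 2 (unconditioned shift): gavowub → gavowuv
  rule 3 (unconditioned shift): gavowuv → kavowuv
  ⇒ Hidenu kavowuv
Only *gavowub yields all of Tohan govovub, Hidenu kavowuv.

*gavowub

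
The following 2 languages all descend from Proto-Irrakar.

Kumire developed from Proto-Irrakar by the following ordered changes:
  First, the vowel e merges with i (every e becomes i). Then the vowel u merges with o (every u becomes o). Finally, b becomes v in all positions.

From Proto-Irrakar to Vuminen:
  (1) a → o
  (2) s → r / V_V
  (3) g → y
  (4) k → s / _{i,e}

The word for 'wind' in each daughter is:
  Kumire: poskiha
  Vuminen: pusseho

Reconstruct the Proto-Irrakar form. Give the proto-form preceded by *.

Position 2: Kumire has o, Vuminen has u. Vuminen preserves u here (none of its changes turn any other segment into u), so the proto-segment is *u.
Position 7: Kumire has a, Vuminen has o. Kumire preserves a here (none of its changes turn any other segment into a), so the proto-segment is *a.
Position 4: Kumire has k, Vuminen has s. Kumire preserves k here (none of its changes turn any other segment into k), so the proto-segment is *k.
Continuing position by position gives *puskeha; check it forward:
Kumire: start from *puskeha.
  rule 1 (vowel merger): puskeha → puskiha
  rule 2 (vowel merger): puskiha → poskiha
  rule 3: no change — poskiha
  ⇒ Kumire poskiha
Vuminen: start from *puskeha.
  rule 1 (vowel merger): puskeha → puskeho
  rule 2: no change — puskeho
  rule 3: no change — puskeho
  rule 4 (palatalisation): puskeho → pusseho
  ⇒ Vuminen pusseho
*puskeha is the unique common source.

*puskeha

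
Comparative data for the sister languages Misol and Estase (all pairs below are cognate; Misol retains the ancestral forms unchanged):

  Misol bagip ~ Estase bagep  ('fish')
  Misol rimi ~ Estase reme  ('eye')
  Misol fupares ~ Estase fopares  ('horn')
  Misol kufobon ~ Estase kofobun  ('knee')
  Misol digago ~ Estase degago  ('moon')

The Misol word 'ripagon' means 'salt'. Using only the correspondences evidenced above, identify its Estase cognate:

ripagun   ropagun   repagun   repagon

repagun

bagip ~ bagep — Misol i corresponds to Estase e after a consonant, before a labial obstruent.
kufobon ~ kofobun — Misol o corresponds to Estase u after a consonant, before a nasal.
Applying these to Misol 'ripagon':
  ripagon → repagon   (i→e after a consonant, before a labial obstruent)
  repagon → repagun   (o→u after a consonant, before a nasal)
So the Estase cognate is 'repagun'.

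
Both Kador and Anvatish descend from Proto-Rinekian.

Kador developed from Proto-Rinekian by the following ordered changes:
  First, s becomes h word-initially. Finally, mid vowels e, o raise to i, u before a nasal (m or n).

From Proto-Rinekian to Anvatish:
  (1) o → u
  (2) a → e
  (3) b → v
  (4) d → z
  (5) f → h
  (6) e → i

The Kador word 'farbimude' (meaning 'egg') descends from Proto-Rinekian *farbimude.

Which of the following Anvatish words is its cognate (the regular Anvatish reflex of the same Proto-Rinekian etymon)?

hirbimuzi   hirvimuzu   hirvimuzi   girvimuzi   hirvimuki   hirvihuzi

Anvatish: *farbimude > ferbimude > fervimude > fervimuze > hervimuze > hirvimuzi  (by vowel merger, unconditioned shift, unconditioned shift, unconditioned shift, vowel merger)
The other candidates each miss or misapply at least one Anvatish change.

hirvimuzi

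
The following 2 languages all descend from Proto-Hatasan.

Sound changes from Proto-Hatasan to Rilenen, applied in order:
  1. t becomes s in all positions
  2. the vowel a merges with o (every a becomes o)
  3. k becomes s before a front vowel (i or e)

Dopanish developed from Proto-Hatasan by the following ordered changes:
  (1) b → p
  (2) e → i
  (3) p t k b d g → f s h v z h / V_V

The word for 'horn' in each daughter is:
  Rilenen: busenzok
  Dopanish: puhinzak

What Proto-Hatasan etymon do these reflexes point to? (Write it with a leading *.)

Position 4: Rilenen has e, Dopanish has i. Rilenen preserves e here (none of its changes turn any other segment into e), so the proto-segment is *e.
Position 1: Rilenen has b, Dopanish has p. Rilenen preserves b here (none of its changes turn any other segment into b), so the proto-segment is *b.
This points to *bukenzak. Verify forward in each daughter:
Rilenen: start from *bukenzak.
  rule 1: no change — bukenzak
  rule 2 (vowel merger): bukenzak → bukenzok
  rule 3 (palatalisation): bukenzok → busenzok
  ⇒ Rilenen busenzok
Dopanish: start from *bukenzak.
  rule 1 (unconditioned shift): bukenzak → pukenzak
  rule 2 (vowel merger): pukenzak → pukinzak
  rule 3 (intervocalic lenition): pukinzak → puhinzak
  ⇒ Dopanish puhinzak
*bukenzak is the unique common source.

*bukenzak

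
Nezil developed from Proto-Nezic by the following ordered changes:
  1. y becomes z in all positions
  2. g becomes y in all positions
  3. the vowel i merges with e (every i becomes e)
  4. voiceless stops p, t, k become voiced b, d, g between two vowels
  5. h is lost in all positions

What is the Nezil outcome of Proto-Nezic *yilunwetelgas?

Nezil: *yilunwetelgas > zilunwetelgas > zilunwetelyas > zelunwetelyas > zelunwedelyas  (by unconditioned shift, unconditioned shift, vowel merger, intervocalic voicing)

zelunwedelyas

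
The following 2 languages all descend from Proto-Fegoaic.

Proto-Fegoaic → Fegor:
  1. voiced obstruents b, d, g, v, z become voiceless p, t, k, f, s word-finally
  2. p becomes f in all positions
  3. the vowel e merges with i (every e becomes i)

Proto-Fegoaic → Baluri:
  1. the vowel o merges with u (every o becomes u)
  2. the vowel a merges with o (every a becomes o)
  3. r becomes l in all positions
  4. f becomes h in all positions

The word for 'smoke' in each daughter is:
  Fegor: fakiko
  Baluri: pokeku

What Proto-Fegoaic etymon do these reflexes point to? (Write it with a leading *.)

Position 6: Fegor has o, Baluri has u. Fegor preserves o here (none of its changes turn any other segment into o), so the proto-segment is *o.
Position 2: Fegor has a, Baluri has o. Fegor preserves a here (none of its changes turn any other segment into a), so the proto-segment is *a.
This points to *pakeko. Verify forward in each daughter:
Fegor: *pakeko
  pakeko (rule 1 does not apply)
  pakeko → fakeko   [unconditioned shift]
  fakeko → fakiko   [vowel merger]
  giving Fegor fakiko.
Baluri: *pakeko > pakeku > pokeku  (by vowel merger, vowel merger)
Only *pakeko yields all of Fegor fakiko, Baluri pokeku.

*pakeko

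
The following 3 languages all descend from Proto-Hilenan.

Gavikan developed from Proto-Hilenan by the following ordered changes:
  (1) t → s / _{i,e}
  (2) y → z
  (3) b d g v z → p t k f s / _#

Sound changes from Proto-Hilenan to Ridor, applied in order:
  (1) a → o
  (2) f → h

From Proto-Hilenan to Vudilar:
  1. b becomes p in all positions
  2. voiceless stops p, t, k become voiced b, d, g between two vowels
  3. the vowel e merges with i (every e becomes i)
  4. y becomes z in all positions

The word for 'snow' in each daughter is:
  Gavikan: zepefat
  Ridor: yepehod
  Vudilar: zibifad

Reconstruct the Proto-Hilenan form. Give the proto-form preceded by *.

*yepefad

Position 3: Gavikan has p, Ridor has p, Vudilar has b. Ridor preserves p here (none of its changes turn any other segment into p), so the proto-segment is *p.
Position 2: Gavikan has e, Ridor has e, Vudilar has i. Gavikan preserves e here (none of its changes turn any other segment into e), so the proto-segment is *e.
Position 7: Gavikan has t, Ridor has d, Vudilar has d. Ridor preserves d here (none of its changes turn any other segment into d), so the proto-segment is *d.
This points to *yepefad. Verify forward in each daughter:
Gavikan: *yepefad > zepefad > zepefat  (by unconditioned shift, final devoicing)
Ridor: *yepefad > yepefod > yepehod  (by vowel merger, unconditioned shift)
Vudilar: *yepefad > yebefad > yibifad > zibifad  (by intervocalic voicing, vowel merger, unconditioned shift)
No other proto-form is consistent with every reflex, so the reconstruction is *yepefad.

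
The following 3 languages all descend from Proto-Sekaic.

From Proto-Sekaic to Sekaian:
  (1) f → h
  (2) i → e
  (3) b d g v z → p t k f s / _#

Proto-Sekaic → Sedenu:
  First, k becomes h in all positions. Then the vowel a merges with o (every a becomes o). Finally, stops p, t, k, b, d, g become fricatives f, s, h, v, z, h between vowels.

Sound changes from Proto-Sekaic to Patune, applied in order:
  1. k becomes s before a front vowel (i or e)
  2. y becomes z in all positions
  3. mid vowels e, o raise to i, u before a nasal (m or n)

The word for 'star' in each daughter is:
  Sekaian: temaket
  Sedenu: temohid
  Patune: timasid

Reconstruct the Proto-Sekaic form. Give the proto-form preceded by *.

*temakid

Position 2: Sekaian has e, Sedenu has e, Patune has i. Sedenu preserves e here (none of its changes turn any other segment into e), so the proto-segment is *e.
Position 4: Sekaian has a, Sedenu has o, Patune has a. Sekaian preserves a here (none of its changes turn any other segment into a), so the proto-segment is *a.
Position 6: Sekaian has e, Sedenu has i, Patune has i. Sedenu preserves i here (none of its changes turn any other segment into i), so the proto-segment is *i.
Continuing position by position gives *temakid; check it forward:
Sekaian: start from *temakid.
  rule 1: no change — temakid
  rule 2 (vowel merger): temakid → temaked
  rule 3 (final devoicing): temaked → temaket
  ⇒ Sekaian temaket
Sedenu: *temakid > temahid > temohid  (by unconditioned shift, vowel merger)
Patune: *temakid > temasid > timasid  (by palatalisation, pre-nasal raising)
*temakid is the unique common source.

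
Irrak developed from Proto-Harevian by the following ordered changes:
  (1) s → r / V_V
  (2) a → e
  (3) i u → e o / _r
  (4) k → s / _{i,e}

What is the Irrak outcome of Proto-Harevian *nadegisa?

Irrak: start from *nadegisa.
  rule 1 (rhotacism): nadegisa → nadegira
  rule 2 (vowel merger): nadegira → nedegire
  rule 3 (pre-rhotic lowering): nedegire → nedegere
  rule 4: no change — nedegere
  ⇒ Irrak nedegere

nedegere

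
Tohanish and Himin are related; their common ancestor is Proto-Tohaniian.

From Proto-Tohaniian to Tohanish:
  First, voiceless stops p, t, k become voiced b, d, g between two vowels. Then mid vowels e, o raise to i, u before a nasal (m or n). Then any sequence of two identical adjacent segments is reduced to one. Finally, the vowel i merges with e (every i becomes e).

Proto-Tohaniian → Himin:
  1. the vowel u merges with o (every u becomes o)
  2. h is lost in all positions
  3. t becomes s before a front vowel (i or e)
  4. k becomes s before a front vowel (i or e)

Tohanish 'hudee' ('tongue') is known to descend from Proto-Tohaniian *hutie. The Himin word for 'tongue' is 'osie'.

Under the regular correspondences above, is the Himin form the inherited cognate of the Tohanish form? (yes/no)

Derive the expected Himin reflex of *hutie:
Himin: *hutie
  hutie → hotie   [vowel merger]
  hotie → otie   [h-loss]
  otie → osie   [palatalisation]
  osie (rule 4 does not apply)
  giving Himin osie.
Himin 'osie' matches the regular reflex exactly, so the pair is cognate.

yes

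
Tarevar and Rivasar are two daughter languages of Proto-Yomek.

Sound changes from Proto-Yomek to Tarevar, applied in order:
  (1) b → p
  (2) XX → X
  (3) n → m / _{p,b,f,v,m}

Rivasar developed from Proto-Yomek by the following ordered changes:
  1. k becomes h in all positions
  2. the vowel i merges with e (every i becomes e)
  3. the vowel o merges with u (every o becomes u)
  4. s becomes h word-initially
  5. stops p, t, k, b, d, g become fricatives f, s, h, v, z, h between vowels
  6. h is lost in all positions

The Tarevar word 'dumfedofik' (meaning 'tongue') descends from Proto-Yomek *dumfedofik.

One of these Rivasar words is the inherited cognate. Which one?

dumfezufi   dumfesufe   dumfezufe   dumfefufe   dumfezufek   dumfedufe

Rivasar: *dumfedofik
  dumfedofik → dumfedofih   [unconditioned shift]
  dumfedofih → dumfedofeh   [vowel merger]
  dumfedofeh → dumfedufeh   [vowel merger]
  dumfedufeh (rule 4 does not apply)
  dumfedufeh → dumfezufeh   [intervocalic lenition]
  dumfezufeh → dumfezufe   [h-loss]
  giving Rivasar dumfezufe.
Only 'dumfezufe' matches the regular Rivasar development of *dumfedofik.

dumfezufe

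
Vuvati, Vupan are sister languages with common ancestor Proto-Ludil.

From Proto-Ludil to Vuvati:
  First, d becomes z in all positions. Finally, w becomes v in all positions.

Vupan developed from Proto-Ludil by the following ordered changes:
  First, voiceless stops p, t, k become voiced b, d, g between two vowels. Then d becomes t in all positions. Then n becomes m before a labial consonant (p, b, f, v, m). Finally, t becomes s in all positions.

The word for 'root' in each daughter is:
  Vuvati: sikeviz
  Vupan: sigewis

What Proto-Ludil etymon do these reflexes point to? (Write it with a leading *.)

Position 3: Vuvati has k, Vupan has g. Vuvati preserves k here (none of its changes turn any other segment into k), so the proto-segment is *k.
Position 5: Vuvati has v, Vupan has w. Vupan preserves w here (none of its changes turn any other segment into w), so the proto-segment is *w.
This points to *sikewid. Verify forward in each daughter:
Vuvati: *sikewid
  sikewid → sikewiz   [unconditioned shift]
  sikewiz → sikeviz   [unconditioned shift]
  giving Vuvati sikeviz.
Vupan: start from *sikewid.
  rule 1 (intervocalic voicing): sikewid → sigewid
  rule 2 (unconditioned shift): sigewid → sigewit
  rule 3: no change — sigewit
  rule 4 (unconditioned shift): sigewit → sigewis
  ⇒ Vupan sigewis
Only *sikewid yields all of Vuvati sikeviz, Vupan sigewis.

*sikewid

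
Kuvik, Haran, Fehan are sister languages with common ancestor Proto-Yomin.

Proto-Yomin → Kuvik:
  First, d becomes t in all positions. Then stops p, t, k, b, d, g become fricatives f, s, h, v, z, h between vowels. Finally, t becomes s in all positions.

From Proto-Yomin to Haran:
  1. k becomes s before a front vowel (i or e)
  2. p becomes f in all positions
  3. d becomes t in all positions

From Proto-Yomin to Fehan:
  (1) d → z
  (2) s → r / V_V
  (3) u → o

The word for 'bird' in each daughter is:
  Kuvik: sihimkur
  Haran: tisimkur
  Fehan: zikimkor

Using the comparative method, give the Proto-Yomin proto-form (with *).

Position 7: Kuvik has u, Haran has u, Fehan has o. Kuvik preserves u here (none of its changes turn any other segment into u), so the proto-segment is *u.
Position 3: Kuvik has h, Haran has s, Fehan has k. Fehan preserves k here (none of its changes turn any other segment into k), so the proto-segment is *k.
Continuing position by position gives *dikimkur; check it forward:
Kuvik: *dikimkur
  dikimkur → tikimkur   [unconditioned shift]
  tikimkur → tihimkur   [intervocalic lenition]
  tihimkur → sihimkur   [unconditioned shift]
  giving Kuvik sihimkur.
Haran: start from *dikimkur.
  rule 1 (palatalisation): dikimkur → disimkur
  rule 2: no change — disimkur
  rule 3 (unconditioned shift): disimkur → tisimkur
  ⇒ Haran tisimkur
Fehan: *dikimkur > zikimkur > zikimkor  (by unconditioned shift, vowel merger)
Only *dikimkur yields all of Kuvik sihimkur, Haran tisimkur, Fehan zikimkor.

*dikimkur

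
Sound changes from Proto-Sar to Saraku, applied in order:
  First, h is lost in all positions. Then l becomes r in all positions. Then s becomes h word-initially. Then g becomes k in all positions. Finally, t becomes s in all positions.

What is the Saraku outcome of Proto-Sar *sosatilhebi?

Saraku: *sosatilhebi > sosatilebi > sosatirebi > hosatirebi > hosasirebi  (by h-loss, unconditioned shift, debuccalisation, unconditioned shift)

hosasirebi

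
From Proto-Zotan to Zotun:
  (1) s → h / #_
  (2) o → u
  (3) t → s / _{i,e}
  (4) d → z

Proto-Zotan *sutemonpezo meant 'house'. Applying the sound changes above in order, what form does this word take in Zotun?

husemunpezu

Zotun: *sutemonpezo
  sutemonpezo → hutemonpezo   [debuccalisation]
  hutemonpezo → hutemunpezu   [vowel merger]
  hutemunpezu → husemunpezu   [palatalisation]
  husemunpezu (rule 4 does not apply)
  giving Zotun husemunpezu.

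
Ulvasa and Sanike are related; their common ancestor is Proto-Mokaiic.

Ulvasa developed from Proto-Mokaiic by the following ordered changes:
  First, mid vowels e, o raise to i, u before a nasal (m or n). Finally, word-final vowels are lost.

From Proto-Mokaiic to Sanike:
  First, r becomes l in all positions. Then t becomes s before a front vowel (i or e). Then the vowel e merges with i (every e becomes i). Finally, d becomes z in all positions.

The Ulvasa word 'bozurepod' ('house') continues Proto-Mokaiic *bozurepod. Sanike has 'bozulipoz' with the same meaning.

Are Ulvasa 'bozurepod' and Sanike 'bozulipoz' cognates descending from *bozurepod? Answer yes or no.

Derive the expected Sanike reflex of *bozurepod:
Sanike: *bozurepod
  bozurepod → bozulepod   [unconditioned shift]
  bozulepod (rule 2 does not apply)
  bozulepod → bozulipod   [vowel merger]
  bozulipod → bozulipoz   [unconditioned shift]
  giving Sanike bozulipoz.
Sanike 'bozulipoz' matches the regular reflex exactly, so the pair is cognate.

yes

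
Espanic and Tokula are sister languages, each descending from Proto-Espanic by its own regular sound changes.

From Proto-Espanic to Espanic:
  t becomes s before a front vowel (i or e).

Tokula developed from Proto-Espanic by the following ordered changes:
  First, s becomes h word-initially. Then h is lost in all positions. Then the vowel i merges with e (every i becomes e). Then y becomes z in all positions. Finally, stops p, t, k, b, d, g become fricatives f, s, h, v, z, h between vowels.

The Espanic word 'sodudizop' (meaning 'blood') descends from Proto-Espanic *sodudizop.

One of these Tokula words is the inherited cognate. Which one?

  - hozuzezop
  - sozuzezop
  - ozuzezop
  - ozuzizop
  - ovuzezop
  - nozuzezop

Tokula: *sodudizop
  sodudizop → hodudizop   [debuccalisation]
  hodudizop → odudizop   [h-loss]
  odudizop → odudezop   [vowel merger]
  odudezop (rule 4 does not apply)
  odudezop → ozuzezop   [intervocalic lenition]
  giving Tokula ozuzezop.

ozuzezop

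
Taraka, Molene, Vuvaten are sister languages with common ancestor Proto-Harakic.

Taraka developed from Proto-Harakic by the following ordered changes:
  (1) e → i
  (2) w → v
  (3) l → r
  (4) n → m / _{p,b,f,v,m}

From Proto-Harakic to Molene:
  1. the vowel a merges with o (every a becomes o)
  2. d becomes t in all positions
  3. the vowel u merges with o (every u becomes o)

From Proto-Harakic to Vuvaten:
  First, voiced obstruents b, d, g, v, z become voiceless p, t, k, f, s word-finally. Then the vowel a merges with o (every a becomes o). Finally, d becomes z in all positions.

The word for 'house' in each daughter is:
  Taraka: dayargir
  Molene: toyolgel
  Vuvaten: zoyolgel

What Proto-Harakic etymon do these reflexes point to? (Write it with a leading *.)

*dayalgel

Position 8: Taraka has r, Molene has l, Vuvaten has l. Molene preserves l here (none of its changes turn any other segment into l), so the proto-segment is *l.
Position 4: Taraka has a, Molene has o, Vuvaten has o. Taraka preserves a here (none of its changes turn any other segment into a), so the proto-segment is *a.
Continuing position by position gives *dayalgel; check it forward:
Taraka: start from *dayalgel.
  rule 1 (vowel merger): dayalgel → dayalgil
  rule 2: no change — dayalgil
  rule 3 (unconditioned shift): dayalgil → dayargir
  rule 4: no change — dayargir
  ⇒ Taraka dayargir
Molene: *dayalgel
  dayalgel → doyolgel   [vowel merger]
  doyolgel → toyolgel   [unconditioned shift]
  toyolgel (rule 3 does not apply)
  giving Molene toyolgel.
Vuvaten: start from *dayalgel.
  rule 1: no change — dayalgel
  rule 2 (vowel merger): dayalgel → doyolgel
  rule 3 (unconditioned shift): doyolgel → zoyolgel
  ⇒ Vuvaten zoyolgel
Only *dayalgel yields all of Taraka dayargir, Molene toyolgel, Vuvaten zoyolgel.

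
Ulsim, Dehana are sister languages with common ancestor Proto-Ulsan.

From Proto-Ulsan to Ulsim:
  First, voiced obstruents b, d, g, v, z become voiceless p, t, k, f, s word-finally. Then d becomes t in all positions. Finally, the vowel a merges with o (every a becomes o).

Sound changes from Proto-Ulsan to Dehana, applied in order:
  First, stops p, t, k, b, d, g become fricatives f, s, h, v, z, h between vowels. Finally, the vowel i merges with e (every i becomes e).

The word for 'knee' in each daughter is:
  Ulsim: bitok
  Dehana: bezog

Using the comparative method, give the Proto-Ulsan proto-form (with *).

Position 5: Ulsim has k, Dehana has g. Dehana preserves g here (none of its changes turn any other segment into g), so the proto-segment is *g.
Position 2: Ulsim has i, Dehana has e. Ulsim preserves i here (none of its changes turn any other segment into i), so the proto-segment is *i.
Position 3: Ulsim has t, Dehana has z. Taking the neighbouring segments as reconstructed: Ulsim t could go back to *t or *d; Dehana z could go back to *d or *z — the one source consistent with every daughter is *d.
The remaining positions agree across the daughters. Check the candidate against every language:
Ulsim: *bidog
  bidog → bidok   [final devoicing]
  bidok → bitok   [unconditioned shift]
  bitok (rule 3 does not apply)
  giving Ulsim bitok.
Dehana: start from *bidog.
  rule 1 (intervocalic lenition): bidog → bizog
  rule 2 (vowel merger): bizog → bezog
  ⇒ Dehana bezog
Only *bidog yields all of Ulsim bitok, Dehana bezog.

*bidog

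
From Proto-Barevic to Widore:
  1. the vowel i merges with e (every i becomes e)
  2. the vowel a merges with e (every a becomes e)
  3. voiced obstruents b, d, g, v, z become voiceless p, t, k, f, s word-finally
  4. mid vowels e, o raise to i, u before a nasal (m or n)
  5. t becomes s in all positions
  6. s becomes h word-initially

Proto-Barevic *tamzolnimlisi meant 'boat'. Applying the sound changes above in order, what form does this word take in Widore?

himzolnimlese

Widore: *tamzolnimlisi
  tamzolnimlisi → tamzolnemlese   [vowel merger]
  tamzolnemlese → temzolnemlese   [vowel merger]
  temzolnemlese (rule 3 does not apply)
  temzolnemlese → timzolnimlese   [pre-nasal raising]
  timzolnimlese → simzolnimlese   [unconditioned shift]
  simzolnimlese → himzolnimlese   [debuccalisation]
  giving Widore himzolnimlese.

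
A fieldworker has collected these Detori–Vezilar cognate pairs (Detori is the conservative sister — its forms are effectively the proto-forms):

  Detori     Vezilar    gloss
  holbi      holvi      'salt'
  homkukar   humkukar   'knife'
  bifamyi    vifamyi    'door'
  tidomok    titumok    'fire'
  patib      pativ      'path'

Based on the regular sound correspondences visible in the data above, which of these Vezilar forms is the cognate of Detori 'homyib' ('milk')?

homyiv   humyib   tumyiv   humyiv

humyiv

homkukar ~ humkukar, tidomok ~ titumok — Detori o corresponds to Vezilar u after a consonant, before a nasal.
patib ~ pativ — Detori b corresponds to Vezilar v word-finally.
Applying these to Detori 'homyib':
  homyib → humyib   (o→u after a consonant, before a nasal)
  humyib → humyiv   (b→v word-finally)
So the Vezilar cognate is 'humyiv'.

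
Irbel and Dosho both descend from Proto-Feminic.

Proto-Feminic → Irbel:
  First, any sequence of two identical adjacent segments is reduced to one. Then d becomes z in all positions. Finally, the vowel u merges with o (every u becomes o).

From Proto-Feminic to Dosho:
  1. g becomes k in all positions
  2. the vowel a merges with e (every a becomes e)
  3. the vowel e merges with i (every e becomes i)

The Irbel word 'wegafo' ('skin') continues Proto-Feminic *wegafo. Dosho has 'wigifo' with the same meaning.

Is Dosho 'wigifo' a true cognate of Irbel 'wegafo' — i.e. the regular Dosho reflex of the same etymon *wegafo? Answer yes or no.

Derive the expected Dosho reflex of *wegafo:
Dosho: *wegafo
  wegafo → wekafo   [unconditioned shift]
  wekafo → wekefo   [vowel merger]
  wekefo → wikifo   [vowel merger]
  giving Dosho wikifo.
The regular Dosho reflex would be 'wikifo', but the attested form is 'wigifo'. The correspondence is irregular, so they are not cognates (the Dosho form has a different source).

no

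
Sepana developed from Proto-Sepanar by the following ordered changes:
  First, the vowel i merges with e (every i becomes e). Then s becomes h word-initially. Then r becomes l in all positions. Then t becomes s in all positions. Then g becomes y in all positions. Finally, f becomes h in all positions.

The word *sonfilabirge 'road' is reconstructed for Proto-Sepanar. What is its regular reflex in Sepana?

honhelabelye

Sepana: start from *sonfilabirge.
  rule 1 (vowel merger): sonfilabirge → sonfelaberge
  rule 2 (debuccalisation): sonfelaberge → honfelaberge
  rule 3 (unconditioned shift): honfelaberge → honfelabelge
  rule 4: no change — honfelabelge
  rule 5 (unconditioned shift): honfelabelge → honfelabelye
  rule 6 (unconditioned shift): honfelabelye → honhelabelye
  ⇒ Sepana honhelabelye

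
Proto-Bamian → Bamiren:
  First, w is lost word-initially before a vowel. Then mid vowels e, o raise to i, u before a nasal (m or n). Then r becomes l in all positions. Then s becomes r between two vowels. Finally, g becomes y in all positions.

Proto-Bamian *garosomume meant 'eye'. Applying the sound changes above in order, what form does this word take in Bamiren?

Bamiren: *garosomume > garosumume > galosumume > galorumume > yalorumume  (by pre-nasal raising, unconditioned shift, rhotacism, unconditioned shift)

yalorumume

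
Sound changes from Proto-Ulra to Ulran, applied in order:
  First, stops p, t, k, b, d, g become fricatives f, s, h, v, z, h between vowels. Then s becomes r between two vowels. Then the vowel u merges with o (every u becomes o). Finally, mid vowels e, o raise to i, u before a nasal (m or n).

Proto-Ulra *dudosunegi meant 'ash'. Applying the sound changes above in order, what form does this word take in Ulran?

dozorunehi

Ulran: *dudosunegi > duzosunehi > duzorunehi > dozoronehi > dozorunehi  (by intervocalic lenition, rhotacism, vowel merger, pre-nasal raising)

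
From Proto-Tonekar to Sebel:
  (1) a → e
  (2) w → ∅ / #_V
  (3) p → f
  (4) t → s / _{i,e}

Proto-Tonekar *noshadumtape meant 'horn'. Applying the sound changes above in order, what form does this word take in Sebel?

Sebel: start from *noshadumtape.
  rule 1 (vowel merger): noshadumtape → noshedumtepe
  rule 2: no change — noshedumtepe
  rule 3 (unconditioned shift): noshedumtepe → noshedumtefe
  rule 4 (palatalisation): noshedumtefe → noshedumsefe
  ⇒ Sebel noshedumsefe

noshedumsefe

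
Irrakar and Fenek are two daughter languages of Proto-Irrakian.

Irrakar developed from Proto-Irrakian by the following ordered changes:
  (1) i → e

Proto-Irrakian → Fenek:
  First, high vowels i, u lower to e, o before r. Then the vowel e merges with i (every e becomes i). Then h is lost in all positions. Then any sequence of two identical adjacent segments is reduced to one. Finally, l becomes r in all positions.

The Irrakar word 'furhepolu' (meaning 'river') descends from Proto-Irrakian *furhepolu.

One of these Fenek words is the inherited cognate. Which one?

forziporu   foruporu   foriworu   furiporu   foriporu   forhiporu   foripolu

Fenek: start from *furhepolu.
  rule 1 (pre-rhotic lowering): furhepolu → forhepolu
  rule 2 (vowel merger): forhepolu → forhipolu
  rule 3 (h-loss): forhipolu → foripolu
  rule 4: no change — foripolu
  rule 5 (unconditioned shift): foripolu → foriporu
  ⇒ Fenek foriporu
The other candidates each miss or misapply at least one Fenek change.

foriporu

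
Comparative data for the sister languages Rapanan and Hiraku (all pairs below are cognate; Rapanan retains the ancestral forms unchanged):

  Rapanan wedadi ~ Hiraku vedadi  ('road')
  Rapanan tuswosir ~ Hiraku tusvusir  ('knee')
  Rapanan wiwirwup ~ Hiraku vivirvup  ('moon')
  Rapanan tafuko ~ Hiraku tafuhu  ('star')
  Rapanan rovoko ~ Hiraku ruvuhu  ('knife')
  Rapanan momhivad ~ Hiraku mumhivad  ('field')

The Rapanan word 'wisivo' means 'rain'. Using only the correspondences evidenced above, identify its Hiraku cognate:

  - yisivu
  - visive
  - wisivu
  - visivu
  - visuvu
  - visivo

visivu

wiwirwup ~ vivirvup — Rapanan w corresponds to Hiraku v word-initially before a front vowel.
tafuko ~ tafuhu, rovoko ~ ruvuhu — Rapanan o corresponds to Hiraku u word-finally.
Applying these to Rapanan 'wisivo':
  wisivo → visivo   (w→v word-initially before a front vowel)
  visivo → visivu   (o→u word-finally)
So the Hiraku cognate is 'visivu'.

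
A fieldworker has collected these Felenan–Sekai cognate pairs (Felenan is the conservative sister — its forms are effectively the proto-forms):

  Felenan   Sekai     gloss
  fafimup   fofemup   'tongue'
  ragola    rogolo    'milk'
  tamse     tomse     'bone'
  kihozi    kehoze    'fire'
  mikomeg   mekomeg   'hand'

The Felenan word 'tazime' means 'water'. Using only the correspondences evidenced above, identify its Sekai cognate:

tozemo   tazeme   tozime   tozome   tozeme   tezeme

tozeme

ragola ~ rogolo — Felenan a corresponds to Sekai o after a consonant, before a consonant other than r, m, n, p, b, f, v.
fafimup ~ fofemup — Felenan i corresponds to Sekai e after a consonant, before a nasal.
Applying these to Felenan 'tazime':
  tazime → tozime   (a→o after a consonant, before a consonant other than r, m, n, p, b, f, v)
  tozime → tozeme   (i→e after a consonant, before a nasal)
So the Sekai cognate is 'tozeme'.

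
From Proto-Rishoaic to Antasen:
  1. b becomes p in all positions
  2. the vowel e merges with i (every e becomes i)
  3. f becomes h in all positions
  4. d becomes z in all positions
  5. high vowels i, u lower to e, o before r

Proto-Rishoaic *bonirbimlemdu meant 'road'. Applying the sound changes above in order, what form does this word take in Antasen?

ponerpimlimzu

Antasen: *bonirbimlemdu
  bonirbimlemdu → ponirpimlemdu   [unconditioned shift]
  ponirpimlemdu → ponirpimlimdu   [vowel merger]
  ponirpimlimdu (rule 3 does not apply)
  ponirpimlimdu → ponirpimlimzu   [unconditioned shift]
  ponirpimlimzu → ponerpimlimzu   [pre-rhotic lowering]
  giving Antasen ponerpimlimzu.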